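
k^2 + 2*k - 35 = (k - 5)*(k + 7)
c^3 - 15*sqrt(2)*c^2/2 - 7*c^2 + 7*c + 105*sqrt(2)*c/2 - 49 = (c - 7)*(c - 7*sqrt(2))*(c - sqrt(2)/2)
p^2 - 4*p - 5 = (p - 5)*(p + 1)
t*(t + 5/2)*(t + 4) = t^3 + 13*t^2/2 + 10*t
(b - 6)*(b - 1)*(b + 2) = b^3 - 5*b^2 - 8*b + 12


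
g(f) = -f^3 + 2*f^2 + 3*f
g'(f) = -3*f^2 + 4*f + 3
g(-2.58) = 22.75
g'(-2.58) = -27.29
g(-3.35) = 49.99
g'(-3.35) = -44.07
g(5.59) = -95.41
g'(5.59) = -68.38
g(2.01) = 5.99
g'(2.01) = -1.08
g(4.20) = -26.21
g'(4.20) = -33.12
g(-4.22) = 98.11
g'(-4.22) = -67.31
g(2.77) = 2.40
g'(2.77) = -8.94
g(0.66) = 2.56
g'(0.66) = 4.33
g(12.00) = -1404.00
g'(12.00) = -381.00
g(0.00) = 0.00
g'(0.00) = 3.00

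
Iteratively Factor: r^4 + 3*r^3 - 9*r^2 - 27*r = (r)*(r^3 + 3*r^2 - 9*r - 27) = r*(r + 3)*(r^2 - 9) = r*(r + 3)^2*(r - 3)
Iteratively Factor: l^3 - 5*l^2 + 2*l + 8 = (l - 4)*(l^2 - l - 2) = (l - 4)*(l - 2)*(l + 1)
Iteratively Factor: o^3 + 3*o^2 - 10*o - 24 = (o + 2)*(o^2 + o - 12) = (o + 2)*(o + 4)*(o - 3)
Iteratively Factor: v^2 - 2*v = (v - 2)*(v)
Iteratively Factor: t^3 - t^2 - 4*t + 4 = (t + 2)*(t^2 - 3*t + 2) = (t - 2)*(t + 2)*(t - 1)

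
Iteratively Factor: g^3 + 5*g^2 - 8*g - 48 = (g + 4)*(g^2 + g - 12) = (g + 4)^2*(g - 3)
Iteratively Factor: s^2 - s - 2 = (s - 2)*(s + 1)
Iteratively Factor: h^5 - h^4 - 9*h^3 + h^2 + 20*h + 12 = (h + 1)*(h^4 - 2*h^3 - 7*h^2 + 8*h + 12) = (h - 3)*(h + 1)*(h^3 + h^2 - 4*h - 4) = (h - 3)*(h - 2)*(h + 1)*(h^2 + 3*h + 2) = (h - 3)*(h - 2)*(h + 1)*(h + 2)*(h + 1)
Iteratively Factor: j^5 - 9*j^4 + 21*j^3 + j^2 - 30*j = (j)*(j^4 - 9*j^3 + 21*j^2 + j - 30) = j*(j - 5)*(j^3 - 4*j^2 + j + 6) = j*(j - 5)*(j - 2)*(j^2 - 2*j - 3) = j*(j - 5)*(j - 3)*(j - 2)*(j + 1)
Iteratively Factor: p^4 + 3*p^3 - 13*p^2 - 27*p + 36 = (p - 3)*(p^3 + 6*p^2 + 5*p - 12) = (p - 3)*(p + 3)*(p^2 + 3*p - 4) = (p - 3)*(p + 3)*(p + 4)*(p - 1)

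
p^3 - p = p*(p - 1)*(p + 1)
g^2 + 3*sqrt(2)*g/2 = g*(g + 3*sqrt(2)/2)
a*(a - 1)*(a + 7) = a^3 + 6*a^2 - 7*a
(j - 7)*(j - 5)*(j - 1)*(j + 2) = j^4 - 11*j^3 + 21*j^2 + 59*j - 70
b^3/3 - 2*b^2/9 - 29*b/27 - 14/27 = (b/3 + 1/3)*(b - 7/3)*(b + 2/3)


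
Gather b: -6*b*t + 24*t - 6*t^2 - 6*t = -6*b*t - 6*t^2 + 18*t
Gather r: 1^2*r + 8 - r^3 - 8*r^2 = -r^3 - 8*r^2 + r + 8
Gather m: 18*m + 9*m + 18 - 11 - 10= 27*m - 3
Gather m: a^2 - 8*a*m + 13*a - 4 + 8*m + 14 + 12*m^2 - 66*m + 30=a^2 + 13*a + 12*m^2 + m*(-8*a - 58) + 40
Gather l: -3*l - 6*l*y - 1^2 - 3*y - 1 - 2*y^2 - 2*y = l*(-6*y - 3) - 2*y^2 - 5*y - 2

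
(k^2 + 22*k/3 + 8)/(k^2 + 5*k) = (k^2 + 22*k/3 + 8)/(k*(k + 5))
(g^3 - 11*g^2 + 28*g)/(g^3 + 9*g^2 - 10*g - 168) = g*(g - 7)/(g^2 + 13*g + 42)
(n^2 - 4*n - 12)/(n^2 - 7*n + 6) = (n + 2)/(n - 1)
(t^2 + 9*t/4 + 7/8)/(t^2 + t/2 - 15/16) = 2*(8*t^2 + 18*t + 7)/(16*t^2 + 8*t - 15)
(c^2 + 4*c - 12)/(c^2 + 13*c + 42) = (c - 2)/(c + 7)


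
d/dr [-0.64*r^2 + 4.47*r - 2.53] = 4.47 - 1.28*r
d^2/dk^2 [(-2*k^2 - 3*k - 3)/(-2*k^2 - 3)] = (24*k^3 - 108*k)/(8*k^6 + 36*k^4 + 54*k^2 + 27)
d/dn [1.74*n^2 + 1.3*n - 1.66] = 3.48*n + 1.3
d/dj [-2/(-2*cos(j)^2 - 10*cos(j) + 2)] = (2*cos(j) + 5)*sin(j)/(-sin(j)^2 + 5*cos(j))^2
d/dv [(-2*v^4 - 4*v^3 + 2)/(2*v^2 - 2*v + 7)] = 4*(-2*v^5 + v^4 - 10*v^3 - 21*v^2 - 2*v + 1)/(4*v^4 - 8*v^3 + 32*v^2 - 28*v + 49)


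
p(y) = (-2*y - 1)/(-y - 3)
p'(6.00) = 0.06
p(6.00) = 1.44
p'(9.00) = 0.03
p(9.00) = 1.58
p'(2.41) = 0.17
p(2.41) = 1.08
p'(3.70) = 0.11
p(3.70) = 1.25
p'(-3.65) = 11.83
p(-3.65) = 9.69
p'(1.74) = 0.22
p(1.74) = 0.95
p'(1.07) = 0.30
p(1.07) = 0.77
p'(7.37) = 0.05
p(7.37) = 1.52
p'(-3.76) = 8.66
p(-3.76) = 8.58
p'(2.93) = 0.14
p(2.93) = 1.16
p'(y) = (-2*y - 1)/(-y - 3)^2 - 2/(-y - 3)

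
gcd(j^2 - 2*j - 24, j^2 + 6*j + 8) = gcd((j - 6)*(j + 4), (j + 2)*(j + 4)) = j + 4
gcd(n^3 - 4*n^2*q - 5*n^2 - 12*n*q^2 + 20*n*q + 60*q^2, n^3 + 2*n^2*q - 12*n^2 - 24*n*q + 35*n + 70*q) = n^2 + 2*n*q - 5*n - 10*q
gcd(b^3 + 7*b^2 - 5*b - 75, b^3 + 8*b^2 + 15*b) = b + 5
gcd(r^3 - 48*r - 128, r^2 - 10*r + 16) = r - 8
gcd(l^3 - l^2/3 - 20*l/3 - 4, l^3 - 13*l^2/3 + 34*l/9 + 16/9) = 1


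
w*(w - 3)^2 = w^3 - 6*w^2 + 9*w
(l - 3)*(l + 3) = l^2 - 9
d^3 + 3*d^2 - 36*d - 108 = (d - 6)*(d + 3)*(d + 6)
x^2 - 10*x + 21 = (x - 7)*(x - 3)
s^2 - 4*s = s*(s - 4)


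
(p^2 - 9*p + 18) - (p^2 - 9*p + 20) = -2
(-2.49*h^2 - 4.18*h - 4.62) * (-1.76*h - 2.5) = 4.3824*h^3 + 13.5818*h^2 + 18.5812*h + 11.55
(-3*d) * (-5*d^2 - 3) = 15*d^3 + 9*d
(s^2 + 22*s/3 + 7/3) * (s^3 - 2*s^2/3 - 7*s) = s^5 + 20*s^4/3 - 86*s^3/9 - 476*s^2/9 - 49*s/3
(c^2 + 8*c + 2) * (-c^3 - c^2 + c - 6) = -c^5 - 9*c^4 - 9*c^3 - 46*c - 12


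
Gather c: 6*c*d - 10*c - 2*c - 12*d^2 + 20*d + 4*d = c*(6*d - 12) - 12*d^2 + 24*d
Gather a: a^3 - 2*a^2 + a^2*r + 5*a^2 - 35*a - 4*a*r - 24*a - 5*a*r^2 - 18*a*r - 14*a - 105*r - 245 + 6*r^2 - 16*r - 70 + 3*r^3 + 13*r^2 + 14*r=a^3 + a^2*(r + 3) + a*(-5*r^2 - 22*r - 73) + 3*r^3 + 19*r^2 - 107*r - 315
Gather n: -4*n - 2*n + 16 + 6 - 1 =21 - 6*n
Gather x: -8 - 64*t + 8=-64*t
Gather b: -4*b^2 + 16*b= -4*b^2 + 16*b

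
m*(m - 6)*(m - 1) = m^3 - 7*m^2 + 6*m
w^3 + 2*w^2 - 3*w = w*(w - 1)*(w + 3)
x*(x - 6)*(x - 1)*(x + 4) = x^4 - 3*x^3 - 22*x^2 + 24*x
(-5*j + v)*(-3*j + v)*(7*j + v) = 105*j^3 - 41*j^2*v - j*v^2 + v^3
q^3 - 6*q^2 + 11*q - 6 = (q - 3)*(q - 2)*(q - 1)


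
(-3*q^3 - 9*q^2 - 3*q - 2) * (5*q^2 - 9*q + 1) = -15*q^5 - 18*q^4 + 63*q^3 + 8*q^2 + 15*q - 2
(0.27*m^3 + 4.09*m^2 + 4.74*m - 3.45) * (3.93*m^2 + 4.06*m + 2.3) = 1.0611*m^5 + 17.1699*m^4 + 35.8546*m^3 + 15.0929*m^2 - 3.105*m - 7.935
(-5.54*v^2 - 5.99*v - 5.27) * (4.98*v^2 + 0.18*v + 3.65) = -27.5892*v^4 - 30.8274*v^3 - 47.5438*v^2 - 22.8121*v - 19.2355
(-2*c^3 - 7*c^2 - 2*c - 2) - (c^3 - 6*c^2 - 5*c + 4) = -3*c^3 - c^2 + 3*c - 6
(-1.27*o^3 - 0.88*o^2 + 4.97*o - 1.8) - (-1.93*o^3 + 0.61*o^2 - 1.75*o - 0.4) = 0.66*o^3 - 1.49*o^2 + 6.72*o - 1.4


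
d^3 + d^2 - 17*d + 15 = (d - 3)*(d - 1)*(d + 5)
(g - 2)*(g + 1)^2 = g^3 - 3*g - 2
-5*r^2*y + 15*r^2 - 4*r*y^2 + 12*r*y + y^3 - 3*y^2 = (-5*r + y)*(r + y)*(y - 3)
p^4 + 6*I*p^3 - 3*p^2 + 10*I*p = p*(p - I)*(p + 2*I)*(p + 5*I)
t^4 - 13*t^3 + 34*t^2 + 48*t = t*(t - 8)*(t - 6)*(t + 1)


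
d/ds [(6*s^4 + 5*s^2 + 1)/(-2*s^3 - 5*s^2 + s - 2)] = (-12*s^6 - 60*s^5 + 28*s^4 - 48*s^3 + 11*s^2 - 10*s - 1)/(4*s^6 + 20*s^5 + 21*s^4 - 2*s^3 + 21*s^2 - 4*s + 4)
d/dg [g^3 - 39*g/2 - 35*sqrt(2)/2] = 3*g^2 - 39/2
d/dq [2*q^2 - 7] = 4*q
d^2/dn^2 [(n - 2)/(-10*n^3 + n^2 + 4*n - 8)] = 2*(-4*(n - 2)*(-15*n^2 + n + 2)^2 + (30*n^2 - 2*n + (n - 2)*(30*n - 1) - 4)*(10*n^3 - n^2 - 4*n + 8))/(10*n^3 - n^2 - 4*n + 8)^3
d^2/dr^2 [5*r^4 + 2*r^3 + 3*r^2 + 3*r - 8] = 60*r^2 + 12*r + 6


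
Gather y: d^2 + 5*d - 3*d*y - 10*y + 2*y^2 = d^2 + 5*d + 2*y^2 + y*(-3*d - 10)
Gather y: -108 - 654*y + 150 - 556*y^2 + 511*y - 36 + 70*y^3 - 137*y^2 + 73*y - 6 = 70*y^3 - 693*y^2 - 70*y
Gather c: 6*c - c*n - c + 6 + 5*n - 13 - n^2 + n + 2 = c*(5 - n) - n^2 + 6*n - 5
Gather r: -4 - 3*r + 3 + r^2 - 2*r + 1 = r^2 - 5*r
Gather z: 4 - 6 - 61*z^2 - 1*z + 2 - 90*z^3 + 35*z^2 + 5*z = -90*z^3 - 26*z^2 + 4*z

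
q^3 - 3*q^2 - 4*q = q*(q - 4)*(q + 1)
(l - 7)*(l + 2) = l^2 - 5*l - 14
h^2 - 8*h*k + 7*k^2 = (h - 7*k)*(h - k)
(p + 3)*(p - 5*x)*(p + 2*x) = p^3 - 3*p^2*x + 3*p^2 - 10*p*x^2 - 9*p*x - 30*x^2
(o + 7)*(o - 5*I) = o^2 + 7*o - 5*I*o - 35*I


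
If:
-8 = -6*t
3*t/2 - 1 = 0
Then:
No Solution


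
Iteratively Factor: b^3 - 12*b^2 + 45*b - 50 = (b - 5)*(b^2 - 7*b + 10) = (b - 5)*(b - 2)*(b - 5)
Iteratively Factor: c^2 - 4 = (c - 2)*(c + 2)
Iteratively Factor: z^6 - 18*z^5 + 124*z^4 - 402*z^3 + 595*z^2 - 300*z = (z - 1)*(z^5 - 17*z^4 + 107*z^3 - 295*z^2 + 300*z) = (z - 5)*(z - 1)*(z^4 - 12*z^3 + 47*z^2 - 60*z) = (z - 5)*(z - 4)*(z - 1)*(z^3 - 8*z^2 + 15*z) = (z - 5)^2*(z - 4)*(z - 1)*(z^2 - 3*z) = (z - 5)^2*(z - 4)*(z - 3)*(z - 1)*(z)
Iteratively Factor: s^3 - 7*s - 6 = (s + 2)*(s^2 - 2*s - 3) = (s + 1)*(s + 2)*(s - 3)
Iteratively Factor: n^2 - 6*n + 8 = (n - 4)*(n - 2)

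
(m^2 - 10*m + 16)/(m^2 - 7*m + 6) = (m^2 - 10*m + 16)/(m^2 - 7*m + 6)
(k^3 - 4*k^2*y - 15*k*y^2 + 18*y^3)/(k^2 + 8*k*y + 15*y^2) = (k^2 - 7*k*y + 6*y^2)/(k + 5*y)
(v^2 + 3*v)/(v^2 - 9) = v/(v - 3)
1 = 1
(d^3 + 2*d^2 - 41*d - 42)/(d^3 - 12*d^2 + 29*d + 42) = (d + 7)/(d - 7)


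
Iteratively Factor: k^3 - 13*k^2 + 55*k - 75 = (k - 5)*(k^2 - 8*k + 15) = (k - 5)^2*(k - 3)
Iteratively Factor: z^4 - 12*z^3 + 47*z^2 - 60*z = (z - 5)*(z^3 - 7*z^2 + 12*z) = (z - 5)*(z - 4)*(z^2 - 3*z) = z*(z - 5)*(z - 4)*(z - 3)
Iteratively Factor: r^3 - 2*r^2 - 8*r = (r - 4)*(r^2 + 2*r) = r*(r - 4)*(r + 2)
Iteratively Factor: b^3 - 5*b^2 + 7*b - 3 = (b - 1)*(b^2 - 4*b + 3) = (b - 1)^2*(b - 3)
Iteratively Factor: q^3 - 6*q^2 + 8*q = (q - 2)*(q^2 - 4*q) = q*(q - 2)*(q - 4)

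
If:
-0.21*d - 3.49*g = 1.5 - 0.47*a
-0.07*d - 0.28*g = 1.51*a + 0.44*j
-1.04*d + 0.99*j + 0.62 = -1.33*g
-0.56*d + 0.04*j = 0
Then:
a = 0.10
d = -0.01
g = -0.42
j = -0.07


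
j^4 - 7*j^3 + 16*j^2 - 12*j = j*(j - 3)*(j - 2)^2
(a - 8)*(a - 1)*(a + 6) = a^3 - 3*a^2 - 46*a + 48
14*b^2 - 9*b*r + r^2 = (-7*b + r)*(-2*b + r)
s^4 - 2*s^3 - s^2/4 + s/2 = s*(s - 2)*(s - 1/2)*(s + 1/2)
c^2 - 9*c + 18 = (c - 6)*(c - 3)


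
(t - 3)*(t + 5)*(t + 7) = t^3 + 9*t^2 - t - 105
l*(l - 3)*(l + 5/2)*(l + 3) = l^4 + 5*l^3/2 - 9*l^2 - 45*l/2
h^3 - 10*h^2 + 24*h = h*(h - 6)*(h - 4)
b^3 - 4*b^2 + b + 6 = (b - 3)*(b - 2)*(b + 1)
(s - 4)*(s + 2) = s^2 - 2*s - 8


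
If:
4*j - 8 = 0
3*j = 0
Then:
No Solution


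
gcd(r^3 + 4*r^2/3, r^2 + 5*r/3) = r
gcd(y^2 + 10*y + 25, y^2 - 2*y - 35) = y + 5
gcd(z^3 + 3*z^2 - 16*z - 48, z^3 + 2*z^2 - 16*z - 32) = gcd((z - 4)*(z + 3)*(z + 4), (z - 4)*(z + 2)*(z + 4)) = z^2 - 16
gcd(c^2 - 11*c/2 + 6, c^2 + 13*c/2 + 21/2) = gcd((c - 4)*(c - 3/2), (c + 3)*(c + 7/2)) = 1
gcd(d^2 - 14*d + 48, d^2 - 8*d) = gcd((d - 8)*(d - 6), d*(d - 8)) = d - 8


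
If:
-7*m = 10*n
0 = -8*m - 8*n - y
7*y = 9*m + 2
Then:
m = -10/129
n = 7/129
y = 8/43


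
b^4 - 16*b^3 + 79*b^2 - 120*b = b*(b - 8)*(b - 5)*(b - 3)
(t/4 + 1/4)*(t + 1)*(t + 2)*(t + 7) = t^4/4 + 11*t^3/4 + 33*t^2/4 + 37*t/4 + 7/2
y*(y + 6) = y^2 + 6*y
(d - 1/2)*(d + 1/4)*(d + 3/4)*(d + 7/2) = d^4 + 4*d^3 + 23*d^2/16 - 19*d/16 - 21/64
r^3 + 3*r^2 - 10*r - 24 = (r - 3)*(r + 2)*(r + 4)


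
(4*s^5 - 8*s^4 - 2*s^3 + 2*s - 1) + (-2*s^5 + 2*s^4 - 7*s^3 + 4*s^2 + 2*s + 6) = 2*s^5 - 6*s^4 - 9*s^3 + 4*s^2 + 4*s + 5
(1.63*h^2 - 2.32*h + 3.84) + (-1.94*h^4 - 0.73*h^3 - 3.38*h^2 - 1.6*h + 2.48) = -1.94*h^4 - 0.73*h^3 - 1.75*h^2 - 3.92*h + 6.32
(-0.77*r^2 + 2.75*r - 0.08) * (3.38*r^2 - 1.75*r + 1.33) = -2.6026*r^4 + 10.6425*r^3 - 6.107*r^2 + 3.7975*r - 0.1064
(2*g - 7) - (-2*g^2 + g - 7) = 2*g^2 + g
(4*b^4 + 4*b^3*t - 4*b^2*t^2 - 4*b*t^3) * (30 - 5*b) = -20*b^5 - 20*b^4*t + 120*b^4 + 20*b^3*t^2 + 120*b^3*t + 20*b^2*t^3 - 120*b^2*t^2 - 120*b*t^3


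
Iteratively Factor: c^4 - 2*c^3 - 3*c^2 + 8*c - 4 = (c - 1)*(c^3 - c^2 - 4*c + 4) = (c - 2)*(c - 1)*(c^2 + c - 2) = (c - 2)*(c - 1)*(c + 2)*(c - 1)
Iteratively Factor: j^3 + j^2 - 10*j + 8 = (j - 1)*(j^2 + 2*j - 8) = (j - 2)*(j - 1)*(j + 4)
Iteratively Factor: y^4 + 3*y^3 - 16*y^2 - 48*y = (y)*(y^3 + 3*y^2 - 16*y - 48) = y*(y + 4)*(y^2 - y - 12) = y*(y - 4)*(y + 4)*(y + 3)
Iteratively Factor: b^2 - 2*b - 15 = (b + 3)*(b - 5)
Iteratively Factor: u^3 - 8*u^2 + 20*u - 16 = (u - 2)*(u^2 - 6*u + 8) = (u - 2)^2*(u - 4)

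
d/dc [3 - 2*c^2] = -4*c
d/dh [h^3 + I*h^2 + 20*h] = 3*h^2 + 2*I*h + 20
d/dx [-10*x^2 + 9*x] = 9 - 20*x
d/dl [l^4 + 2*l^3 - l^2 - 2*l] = 4*l^3 + 6*l^2 - 2*l - 2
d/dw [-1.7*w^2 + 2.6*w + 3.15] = 2.6 - 3.4*w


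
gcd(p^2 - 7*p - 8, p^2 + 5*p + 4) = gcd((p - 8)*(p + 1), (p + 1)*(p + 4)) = p + 1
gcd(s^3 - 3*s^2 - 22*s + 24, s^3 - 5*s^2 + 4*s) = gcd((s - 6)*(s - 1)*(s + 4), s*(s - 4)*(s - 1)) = s - 1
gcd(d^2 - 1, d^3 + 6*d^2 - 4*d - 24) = 1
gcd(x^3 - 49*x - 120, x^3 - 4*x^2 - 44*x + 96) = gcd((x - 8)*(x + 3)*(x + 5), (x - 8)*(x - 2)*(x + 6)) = x - 8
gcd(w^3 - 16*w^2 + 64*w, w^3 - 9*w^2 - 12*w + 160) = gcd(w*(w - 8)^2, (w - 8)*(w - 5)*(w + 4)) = w - 8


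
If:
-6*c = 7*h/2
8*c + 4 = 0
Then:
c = -1/2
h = 6/7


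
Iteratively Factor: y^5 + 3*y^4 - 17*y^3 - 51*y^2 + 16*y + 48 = (y + 3)*(y^4 - 17*y^2 + 16) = (y + 1)*(y + 3)*(y^3 - y^2 - 16*y + 16) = (y - 4)*(y + 1)*(y + 3)*(y^2 + 3*y - 4) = (y - 4)*(y + 1)*(y + 3)*(y + 4)*(y - 1)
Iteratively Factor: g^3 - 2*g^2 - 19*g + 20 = (g + 4)*(g^2 - 6*g + 5) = (g - 5)*(g + 4)*(g - 1)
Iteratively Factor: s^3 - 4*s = (s)*(s^2 - 4) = s*(s - 2)*(s + 2)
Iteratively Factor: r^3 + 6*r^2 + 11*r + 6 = (r + 2)*(r^2 + 4*r + 3) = (r + 2)*(r + 3)*(r + 1)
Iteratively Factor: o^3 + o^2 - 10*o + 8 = (o + 4)*(o^2 - 3*o + 2) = (o - 2)*(o + 4)*(o - 1)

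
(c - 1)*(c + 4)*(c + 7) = c^3 + 10*c^2 + 17*c - 28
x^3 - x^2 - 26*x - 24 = (x - 6)*(x + 1)*(x + 4)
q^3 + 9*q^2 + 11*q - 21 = (q - 1)*(q + 3)*(q + 7)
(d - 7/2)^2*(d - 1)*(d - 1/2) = d^4 - 17*d^3/2 + 93*d^2/4 - 175*d/8 + 49/8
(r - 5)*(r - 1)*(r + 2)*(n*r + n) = n*r^4 - 3*n*r^3 - 11*n*r^2 + 3*n*r + 10*n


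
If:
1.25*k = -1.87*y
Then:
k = -1.496*y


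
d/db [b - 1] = 1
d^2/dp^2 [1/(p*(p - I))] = 2*(p^2 + p*(p - I) + (p - I)^2)/(p^3*(p - I)^3)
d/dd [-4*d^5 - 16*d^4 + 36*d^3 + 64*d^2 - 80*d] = -20*d^4 - 64*d^3 + 108*d^2 + 128*d - 80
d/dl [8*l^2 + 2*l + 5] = 16*l + 2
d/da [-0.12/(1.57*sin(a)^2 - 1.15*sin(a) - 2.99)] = (0.3768*sin(a) - 0.138)*cos(a)/(-1.57*sin(a)^2 + 1.15*sin(a) + 2.99)^2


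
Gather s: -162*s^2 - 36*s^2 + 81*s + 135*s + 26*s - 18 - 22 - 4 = -198*s^2 + 242*s - 44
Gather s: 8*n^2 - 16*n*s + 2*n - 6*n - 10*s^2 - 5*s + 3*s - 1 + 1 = 8*n^2 - 4*n - 10*s^2 + s*(-16*n - 2)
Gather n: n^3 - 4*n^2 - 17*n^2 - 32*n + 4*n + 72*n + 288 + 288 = n^3 - 21*n^2 + 44*n + 576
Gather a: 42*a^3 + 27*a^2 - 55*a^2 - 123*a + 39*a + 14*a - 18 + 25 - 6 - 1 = 42*a^3 - 28*a^2 - 70*a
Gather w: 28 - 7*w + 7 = 35 - 7*w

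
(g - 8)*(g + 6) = g^2 - 2*g - 48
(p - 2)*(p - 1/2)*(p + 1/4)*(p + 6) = p^4 + 15*p^3/4 - 105*p^2/8 + 5*p/2 + 3/2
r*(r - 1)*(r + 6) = r^3 + 5*r^2 - 6*r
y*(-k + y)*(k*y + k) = -k^2*y^2 - k^2*y + k*y^3 + k*y^2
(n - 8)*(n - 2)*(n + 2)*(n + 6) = n^4 - 2*n^3 - 52*n^2 + 8*n + 192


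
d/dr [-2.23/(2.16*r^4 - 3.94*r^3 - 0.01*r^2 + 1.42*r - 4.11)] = (19.2672*r^3 - 26.3586*r^2 - 0.0446*r + 3.1666)/(-2.16*r^4 + 3.94*r^3 + 0.01*r^2 - 1.42*r + 4.11)^2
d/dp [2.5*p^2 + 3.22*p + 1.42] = 5.0*p + 3.22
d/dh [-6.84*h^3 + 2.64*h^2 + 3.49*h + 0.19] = -20.52*h^2 + 5.28*h + 3.49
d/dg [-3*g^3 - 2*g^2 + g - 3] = -9*g^2 - 4*g + 1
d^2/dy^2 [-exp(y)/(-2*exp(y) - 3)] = (9 - 6*exp(y))*exp(y)/(8*exp(3*y) + 36*exp(2*y) + 54*exp(y) + 27)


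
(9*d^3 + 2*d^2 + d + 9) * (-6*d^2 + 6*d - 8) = -54*d^5 + 42*d^4 - 66*d^3 - 64*d^2 + 46*d - 72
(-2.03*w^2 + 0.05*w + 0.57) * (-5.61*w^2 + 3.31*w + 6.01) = 11.3883*w^4 - 6.9998*w^3 - 15.2325*w^2 + 2.1872*w + 3.4257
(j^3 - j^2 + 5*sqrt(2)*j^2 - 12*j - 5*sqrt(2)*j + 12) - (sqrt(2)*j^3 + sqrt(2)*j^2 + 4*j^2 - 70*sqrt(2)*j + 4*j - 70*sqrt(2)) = -sqrt(2)*j^3 + j^3 - 5*j^2 + 4*sqrt(2)*j^2 - 16*j + 65*sqrt(2)*j + 12 + 70*sqrt(2)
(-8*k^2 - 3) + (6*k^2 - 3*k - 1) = -2*k^2 - 3*k - 4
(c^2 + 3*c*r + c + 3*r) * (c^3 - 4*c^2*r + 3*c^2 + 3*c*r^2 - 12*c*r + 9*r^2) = c^5 - c^4*r + 4*c^4 - 9*c^3*r^2 - 4*c^3*r + 3*c^3 + 9*c^2*r^3 - 36*c^2*r^2 - 3*c^2*r + 36*c*r^3 - 27*c*r^2 + 27*r^3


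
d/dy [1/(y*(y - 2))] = 2*(1 - y)/(y^2*(y^2 - 4*y + 4))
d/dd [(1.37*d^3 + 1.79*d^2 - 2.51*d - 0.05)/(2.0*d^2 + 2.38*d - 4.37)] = (2.74*d^4 + 6.5212*d^3 - 8.6805*d^2 - 15.4446*d + 11.0877)/(4.0*d^4 + 9.52*d^3 - 11.8156*d^2 - 20.8012*d + 19.0969)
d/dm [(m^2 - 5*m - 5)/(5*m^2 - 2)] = (25*m^2 + 46*m + 10)/(25*m^4 - 20*m^2 + 4)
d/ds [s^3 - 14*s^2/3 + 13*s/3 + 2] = 3*s^2 - 28*s/3 + 13/3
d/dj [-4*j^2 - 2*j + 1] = -8*j - 2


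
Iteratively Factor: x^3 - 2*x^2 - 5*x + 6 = (x - 1)*(x^2 - x - 6) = (x - 1)*(x + 2)*(x - 3)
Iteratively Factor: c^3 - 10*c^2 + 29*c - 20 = (c - 5)*(c^2 - 5*c + 4) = (c - 5)*(c - 4)*(c - 1)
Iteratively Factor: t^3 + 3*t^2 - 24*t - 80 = (t - 5)*(t^2 + 8*t + 16) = (t - 5)*(t + 4)*(t + 4)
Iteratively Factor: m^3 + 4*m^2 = (m)*(m^2 + 4*m) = m^2*(m + 4)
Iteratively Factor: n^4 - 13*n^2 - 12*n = (n + 1)*(n^3 - n^2 - 12*n) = n*(n + 1)*(n^2 - n - 12) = n*(n + 1)*(n + 3)*(n - 4)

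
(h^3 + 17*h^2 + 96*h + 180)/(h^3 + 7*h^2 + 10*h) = (h^2 + 12*h + 36)/(h*(h + 2))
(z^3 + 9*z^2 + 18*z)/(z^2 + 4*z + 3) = z*(z + 6)/(z + 1)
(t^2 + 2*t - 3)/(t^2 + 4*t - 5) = (t + 3)/(t + 5)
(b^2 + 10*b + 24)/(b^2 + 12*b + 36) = (b + 4)/(b + 6)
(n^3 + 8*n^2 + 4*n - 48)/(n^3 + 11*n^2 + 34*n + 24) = (n - 2)/(n + 1)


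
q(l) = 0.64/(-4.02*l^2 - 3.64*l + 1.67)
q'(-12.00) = -0.00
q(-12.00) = -0.00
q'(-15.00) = -0.00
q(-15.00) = -0.00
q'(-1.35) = -8.38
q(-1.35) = -0.86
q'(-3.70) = -0.01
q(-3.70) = -0.02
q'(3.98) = 0.00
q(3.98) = -0.01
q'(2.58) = 0.01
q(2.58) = -0.02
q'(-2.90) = -0.03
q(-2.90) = -0.03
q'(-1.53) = -1.18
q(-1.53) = -0.29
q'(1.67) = 0.04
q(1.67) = -0.04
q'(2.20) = 0.02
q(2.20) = -0.02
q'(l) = 0.64*(8.04*l + 3.64)/(-4.02*l^2 - 3.64*l + 1.67)^2 = (5.1456*l + 2.3296)/(4.02*l^2 + 3.64*l - 1.67)^2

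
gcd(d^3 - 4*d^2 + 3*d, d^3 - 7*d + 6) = d - 1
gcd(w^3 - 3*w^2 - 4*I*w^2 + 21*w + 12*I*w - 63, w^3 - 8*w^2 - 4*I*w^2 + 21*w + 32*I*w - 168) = w^2 - 4*I*w + 21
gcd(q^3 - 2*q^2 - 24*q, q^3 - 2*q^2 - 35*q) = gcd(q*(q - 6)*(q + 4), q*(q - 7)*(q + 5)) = q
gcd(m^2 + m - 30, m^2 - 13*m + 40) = m - 5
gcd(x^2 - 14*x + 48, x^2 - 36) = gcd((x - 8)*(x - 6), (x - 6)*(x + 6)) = x - 6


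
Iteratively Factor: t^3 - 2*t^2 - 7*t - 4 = (t + 1)*(t^2 - 3*t - 4) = (t - 4)*(t + 1)*(t + 1)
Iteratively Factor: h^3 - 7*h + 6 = (h - 1)*(h^2 + h - 6) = (h - 2)*(h - 1)*(h + 3)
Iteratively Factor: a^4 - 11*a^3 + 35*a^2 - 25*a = (a - 5)*(a^3 - 6*a^2 + 5*a) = a*(a - 5)*(a^2 - 6*a + 5) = a*(a - 5)*(a - 1)*(a - 5)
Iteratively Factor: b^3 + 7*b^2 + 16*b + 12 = (b + 3)*(b^2 + 4*b + 4) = (b + 2)*(b + 3)*(b + 2)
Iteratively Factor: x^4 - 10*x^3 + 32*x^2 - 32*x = (x - 2)*(x^3 - 8*x^2 + 16*x) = x*(x - 2)*(x^2 - 8*x + 16) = x*(x - 4)*(x - 2)*(x - 4)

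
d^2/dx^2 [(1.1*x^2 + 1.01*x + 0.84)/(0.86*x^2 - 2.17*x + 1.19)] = (5.599632*x^3 - 3.026856*x^2 - 15.607452*x + 14.523306)/(0.636056*x^6 - 4.814796*x^5 + 14.789334*x^4 - 23.542981*x^3 + 20.464311*x^2 - 9.218811*x + 1.685159)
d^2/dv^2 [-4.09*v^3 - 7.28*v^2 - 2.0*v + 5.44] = -24.54*v - 14.56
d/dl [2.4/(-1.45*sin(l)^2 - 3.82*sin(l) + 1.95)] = (6.96*sin(l) + 9.168)*cos(l)/(1.45*sin(l)^2 + 3.82*sin(l) - 1.95)^2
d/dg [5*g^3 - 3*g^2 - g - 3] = 15*g^2 - 6*g - 1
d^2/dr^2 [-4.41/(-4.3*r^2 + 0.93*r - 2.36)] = (-163.0818*r^2 + 35.27118*r + 4.41*(8.6*r - 0.93)*(17.2*r - 1.86) - 89.50536)/(4.3*r^2 - 0.93*r + 2.36)^3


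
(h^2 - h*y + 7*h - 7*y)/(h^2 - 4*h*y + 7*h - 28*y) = (-h + y)/(-h + 4*y)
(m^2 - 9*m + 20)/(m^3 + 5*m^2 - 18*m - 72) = (m - 5)/(m^2 + 9*m + 18)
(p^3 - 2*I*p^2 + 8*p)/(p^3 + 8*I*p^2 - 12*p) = (p - 4*I)/(p + 6*I)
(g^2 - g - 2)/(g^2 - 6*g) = (g^2 - g - 2)/(g*(g - 6))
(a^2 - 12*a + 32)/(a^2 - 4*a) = (a - 8)/a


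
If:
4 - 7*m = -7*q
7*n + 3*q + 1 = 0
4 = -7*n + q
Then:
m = 37/28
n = -13/28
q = 3/4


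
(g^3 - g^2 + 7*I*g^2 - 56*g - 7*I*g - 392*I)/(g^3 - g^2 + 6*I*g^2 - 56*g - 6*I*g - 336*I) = (g + 7*I)/(g + 6*I)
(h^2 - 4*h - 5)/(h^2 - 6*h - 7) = (h - 5)/(h - 7)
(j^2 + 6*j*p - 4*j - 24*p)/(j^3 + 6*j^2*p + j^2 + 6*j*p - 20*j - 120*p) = 1/(j + 5)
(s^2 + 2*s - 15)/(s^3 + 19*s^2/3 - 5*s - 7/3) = 3*(s^2 + 2*s - 15)/(3*s^3 + 19*s^2 - 15*s - 7)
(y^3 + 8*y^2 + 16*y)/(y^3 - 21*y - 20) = y*(y + 4)/(y^2 - 4*y - 5)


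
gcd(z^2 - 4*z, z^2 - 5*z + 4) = z - 4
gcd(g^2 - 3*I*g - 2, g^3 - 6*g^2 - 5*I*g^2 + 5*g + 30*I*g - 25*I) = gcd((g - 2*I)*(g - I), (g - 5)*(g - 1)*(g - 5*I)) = 1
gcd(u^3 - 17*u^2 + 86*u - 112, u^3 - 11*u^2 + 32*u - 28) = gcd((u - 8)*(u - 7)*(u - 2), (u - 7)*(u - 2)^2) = u^2 - 9*u + 14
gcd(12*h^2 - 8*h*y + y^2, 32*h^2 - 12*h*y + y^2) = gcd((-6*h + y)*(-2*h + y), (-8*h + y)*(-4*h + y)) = 1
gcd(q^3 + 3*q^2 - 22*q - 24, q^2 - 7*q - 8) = q + 1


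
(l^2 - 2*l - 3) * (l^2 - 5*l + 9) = l^4 - 7*l^3 + 16*l^2 - 3*l - 27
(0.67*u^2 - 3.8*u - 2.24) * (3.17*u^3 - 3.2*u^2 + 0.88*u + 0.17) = 2.1239*u^5 - 14.19*u^4 + 5.6488*u^3 + 3.9379*u^2 - 2.6172*u - 0.3808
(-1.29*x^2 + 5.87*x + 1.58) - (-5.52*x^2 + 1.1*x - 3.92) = 4.23*x^2 + 4.77*x + 5.5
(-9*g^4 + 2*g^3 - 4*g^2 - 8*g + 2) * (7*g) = -63*g^5 + 14*g^4 - 28*g^3 - 56*g^2 + 14*g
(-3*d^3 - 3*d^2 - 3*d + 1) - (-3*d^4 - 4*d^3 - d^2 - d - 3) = 3*d^4 + d^3 - 2*d^2 - 2*d + 4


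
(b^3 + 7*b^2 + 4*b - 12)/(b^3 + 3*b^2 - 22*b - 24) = (b^2 + b - 2)/(b^2 - 3*b - 4)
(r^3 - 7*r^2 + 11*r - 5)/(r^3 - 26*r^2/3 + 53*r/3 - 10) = 3*(r^2 - 6*r + 5)/(3*r^2 - 23*r + 30)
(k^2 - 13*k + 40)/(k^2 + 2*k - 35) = (k - 8)/(k + 7)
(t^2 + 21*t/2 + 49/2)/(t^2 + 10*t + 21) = (t + 7/2)/(t + 3)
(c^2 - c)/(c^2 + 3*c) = (c - 1)/(c + 3)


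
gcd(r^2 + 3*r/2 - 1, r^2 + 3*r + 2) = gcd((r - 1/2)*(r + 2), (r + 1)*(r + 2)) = r + 2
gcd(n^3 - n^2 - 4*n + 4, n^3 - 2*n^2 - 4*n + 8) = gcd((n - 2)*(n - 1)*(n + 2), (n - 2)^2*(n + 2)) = n^2 - 4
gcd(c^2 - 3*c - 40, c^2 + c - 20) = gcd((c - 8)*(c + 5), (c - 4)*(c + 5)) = c + 5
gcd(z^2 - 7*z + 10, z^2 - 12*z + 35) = z - 5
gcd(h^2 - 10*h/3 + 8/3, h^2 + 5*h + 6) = 1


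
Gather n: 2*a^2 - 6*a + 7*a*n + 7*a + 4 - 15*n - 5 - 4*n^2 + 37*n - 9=2*a^2 + a - 4*n^2 + n*(7*a + 22) - 10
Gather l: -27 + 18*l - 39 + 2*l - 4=20*l - 70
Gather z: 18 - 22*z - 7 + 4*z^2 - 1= 4*z^2 - 22*z + 10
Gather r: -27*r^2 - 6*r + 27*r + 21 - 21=-27*r^2 + 21*r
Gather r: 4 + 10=14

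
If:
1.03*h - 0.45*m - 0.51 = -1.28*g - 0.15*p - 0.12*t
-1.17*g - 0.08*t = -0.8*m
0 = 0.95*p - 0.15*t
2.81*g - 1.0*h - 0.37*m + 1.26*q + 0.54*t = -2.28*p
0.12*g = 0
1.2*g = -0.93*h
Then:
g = 0.00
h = 0.00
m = 0.52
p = 0.82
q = -3.54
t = 5.17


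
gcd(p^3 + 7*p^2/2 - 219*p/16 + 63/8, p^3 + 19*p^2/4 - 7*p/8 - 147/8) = p - 7/4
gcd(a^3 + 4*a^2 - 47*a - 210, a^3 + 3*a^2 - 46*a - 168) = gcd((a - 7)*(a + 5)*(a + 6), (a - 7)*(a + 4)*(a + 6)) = a^2 - a - 42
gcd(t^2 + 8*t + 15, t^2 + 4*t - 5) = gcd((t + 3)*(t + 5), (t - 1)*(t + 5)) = t + 5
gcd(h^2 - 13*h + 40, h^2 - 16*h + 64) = h - 8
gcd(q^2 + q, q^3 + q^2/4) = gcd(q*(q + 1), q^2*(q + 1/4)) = q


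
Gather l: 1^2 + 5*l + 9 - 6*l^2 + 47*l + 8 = -6*l^2 + 52*l + 18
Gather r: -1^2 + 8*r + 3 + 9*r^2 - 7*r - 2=9*r^2 + r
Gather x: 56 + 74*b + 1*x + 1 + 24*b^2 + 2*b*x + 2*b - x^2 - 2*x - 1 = 24*b^2 + 76*b - x^2 + x*(2*b - 1) + 56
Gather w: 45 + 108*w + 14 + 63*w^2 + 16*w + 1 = 63*w^2 + 124*w + 60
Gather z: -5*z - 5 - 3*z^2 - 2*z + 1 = -3*z^2 - 7*z - 4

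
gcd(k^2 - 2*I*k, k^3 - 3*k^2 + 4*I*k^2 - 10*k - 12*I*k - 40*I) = 1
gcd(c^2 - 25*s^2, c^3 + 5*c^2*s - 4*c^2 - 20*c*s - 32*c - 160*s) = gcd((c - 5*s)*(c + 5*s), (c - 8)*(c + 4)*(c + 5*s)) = c + 5*s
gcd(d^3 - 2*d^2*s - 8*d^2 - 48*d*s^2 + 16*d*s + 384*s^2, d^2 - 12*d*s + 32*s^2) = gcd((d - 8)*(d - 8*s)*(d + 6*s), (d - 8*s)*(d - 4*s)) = -d + 8*s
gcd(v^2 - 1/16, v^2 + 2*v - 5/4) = 1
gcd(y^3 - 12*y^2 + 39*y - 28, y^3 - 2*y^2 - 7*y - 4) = y - 4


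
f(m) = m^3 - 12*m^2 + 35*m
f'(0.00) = 35.00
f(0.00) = 0.00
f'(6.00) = -1.00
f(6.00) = -6.00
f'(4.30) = -12.73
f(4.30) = 8.13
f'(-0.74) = 54.40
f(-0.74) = -32.88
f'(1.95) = -0.39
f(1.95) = 30.03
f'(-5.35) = 249.27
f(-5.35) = -683.85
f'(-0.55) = 49.11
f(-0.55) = -23.05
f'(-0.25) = 41.19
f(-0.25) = -9.52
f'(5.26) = -8.24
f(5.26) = -2.38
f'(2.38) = -5.13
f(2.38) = 28.81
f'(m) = 3*m^2 - 24*m + 35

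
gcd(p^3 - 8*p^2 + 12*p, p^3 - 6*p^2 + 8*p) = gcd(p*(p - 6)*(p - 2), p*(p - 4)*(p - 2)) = p^2 - 2*p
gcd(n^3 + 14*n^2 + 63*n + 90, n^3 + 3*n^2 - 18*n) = n + 6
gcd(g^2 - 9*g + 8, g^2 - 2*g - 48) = g - 8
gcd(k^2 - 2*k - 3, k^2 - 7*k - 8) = k + 1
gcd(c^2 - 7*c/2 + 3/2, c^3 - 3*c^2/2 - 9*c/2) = c - 3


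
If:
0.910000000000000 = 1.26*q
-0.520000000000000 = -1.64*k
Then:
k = 0.32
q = 0.72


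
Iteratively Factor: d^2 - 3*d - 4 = (d + 1)*(d - 4)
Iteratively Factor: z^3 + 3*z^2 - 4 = (z - 1)*(z^2 + 4*z + 4) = (z - 1)*(z + 2)*(z + 2)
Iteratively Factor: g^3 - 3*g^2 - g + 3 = (g - 1)*(g^2 - 2*g - 3) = (g - 1)*(g + 1)*(g - 3)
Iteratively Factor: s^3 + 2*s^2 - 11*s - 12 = (s + 4)*(s^2 - 2*s - 3) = (s - 3)*(s + 4)*(s + 1)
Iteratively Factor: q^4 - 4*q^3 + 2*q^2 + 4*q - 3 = (q + 1)*(q^3 - 5*q^2 + 7*q - 3) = (q - 1)*(q + 1)*(q^2 - 4*q + 3) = (q - 1)^2*(q + 1)*(q - 3)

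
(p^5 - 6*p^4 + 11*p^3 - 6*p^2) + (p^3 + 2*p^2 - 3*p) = p^5 - 6*p^4 + 12*p^3 - 4*p^2 - 3*p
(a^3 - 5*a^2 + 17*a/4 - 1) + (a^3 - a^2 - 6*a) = 2*a^3 - 6*a^2 - 7*a/4 - 1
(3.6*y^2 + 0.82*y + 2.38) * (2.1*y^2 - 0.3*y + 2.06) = 7.56*y^4 + 0.642*y^3 + 12.168*y^2 + 0.9752*y + 4.9028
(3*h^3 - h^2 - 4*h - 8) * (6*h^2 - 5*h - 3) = 18*h^5 - 21*h^4 - 28*h^3 - 25*h^2 + 52*h + 24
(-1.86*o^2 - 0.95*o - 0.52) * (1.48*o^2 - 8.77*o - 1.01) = -2.7528*o^4 + 14.9062*o^3 + 9.4405*o^2 + 5.5199*o + 0.5252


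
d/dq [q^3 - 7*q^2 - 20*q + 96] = 3*q^2 - 14*q - 20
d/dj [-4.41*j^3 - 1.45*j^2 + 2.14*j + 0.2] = -13.23*j^2 - 2.9*j + 2.14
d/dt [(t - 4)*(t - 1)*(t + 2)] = 3*t^2 - 6*t - 6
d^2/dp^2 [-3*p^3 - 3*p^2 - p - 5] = -18*p - 6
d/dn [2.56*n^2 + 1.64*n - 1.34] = 5.12*n + 1.64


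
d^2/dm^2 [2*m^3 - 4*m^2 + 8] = 12*m - 8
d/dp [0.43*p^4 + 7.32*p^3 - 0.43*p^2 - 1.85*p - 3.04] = 1.72*p^3 + 21.96*p^2 - 0.86*p - 1.85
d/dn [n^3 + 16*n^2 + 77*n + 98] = 3*n^2 + 32*n + 77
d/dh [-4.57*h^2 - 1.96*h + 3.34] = -9.14*h - 1.96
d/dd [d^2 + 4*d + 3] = 2*d + 4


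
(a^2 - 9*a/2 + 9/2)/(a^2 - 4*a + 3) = (a - 3/2)/(a - 1)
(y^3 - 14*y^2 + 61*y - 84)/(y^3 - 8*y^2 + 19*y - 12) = (y - 7)/(y - 1)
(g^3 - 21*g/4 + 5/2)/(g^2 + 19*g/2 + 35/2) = (g^2 - 5*g/2 + 1)/(g + 7)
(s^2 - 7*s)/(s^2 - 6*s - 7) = s/(s + 1)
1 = 1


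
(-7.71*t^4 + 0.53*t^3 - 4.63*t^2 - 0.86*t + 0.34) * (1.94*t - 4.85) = -14.9574*t^5 + 38.4217*t^4 - 11.5527*t^3 + 20.7871*t^2 + 4.8306*t - 1.649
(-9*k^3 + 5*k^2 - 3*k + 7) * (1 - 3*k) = 27*k^4 - 24*k^3 + 14*k^2 - 24*k + 7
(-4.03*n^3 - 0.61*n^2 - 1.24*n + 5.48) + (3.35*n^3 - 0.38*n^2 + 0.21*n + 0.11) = -0.68*n^3 - 0.99*n^2 - 1.03*n + 5.59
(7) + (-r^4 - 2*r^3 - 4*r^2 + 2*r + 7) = -r^4 - 2*r^3 - 4*r^2 + 2*r + 14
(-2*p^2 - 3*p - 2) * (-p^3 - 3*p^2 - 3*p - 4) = 2*p^5 + 9*p^4 + 17*p^3 + 23*p^2 + 18*p + 8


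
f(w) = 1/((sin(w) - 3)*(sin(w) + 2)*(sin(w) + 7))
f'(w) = -cos(w)/((sin(w) - 3)*(sin(w) + 2)*(sin(w) + 7)^2) - cos(w)/((sin(w) - 3)*(sin(w) + 2)^2*(sin(w) + 7)) - cos(w)/((sin(w) - 3)^2*(sin(w) + 2)*(sin(w) + 7)) = (-3*sin(w)^2 - 12*sin(w) + 13)*cos(w)/((sin(w) - 3)^2*(sin(w) + 2)^2*(sin(w) + 7)^2)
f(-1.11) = -0.04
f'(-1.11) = 0.01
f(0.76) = -0.02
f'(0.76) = 0.00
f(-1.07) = -0.04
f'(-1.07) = 0.01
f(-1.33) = -0.04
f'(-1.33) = 0.01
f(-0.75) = -0.03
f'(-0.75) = 0.02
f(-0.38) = -0.03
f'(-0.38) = 0.01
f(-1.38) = -0.04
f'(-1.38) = 0.01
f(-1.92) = -0.04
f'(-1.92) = -0.01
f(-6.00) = -0.02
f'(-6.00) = 0.00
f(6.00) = -0.03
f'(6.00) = 0.01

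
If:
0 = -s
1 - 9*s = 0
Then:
No Solution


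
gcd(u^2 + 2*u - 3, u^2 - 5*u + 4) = u - 1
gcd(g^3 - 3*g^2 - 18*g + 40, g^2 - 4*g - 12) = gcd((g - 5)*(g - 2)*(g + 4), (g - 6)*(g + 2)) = 1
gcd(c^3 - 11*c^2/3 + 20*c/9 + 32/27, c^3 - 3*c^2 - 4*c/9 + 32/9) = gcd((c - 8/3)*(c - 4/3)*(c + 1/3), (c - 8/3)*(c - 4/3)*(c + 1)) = c^2 - 4*c + 32/9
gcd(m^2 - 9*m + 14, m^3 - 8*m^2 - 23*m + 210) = m - 7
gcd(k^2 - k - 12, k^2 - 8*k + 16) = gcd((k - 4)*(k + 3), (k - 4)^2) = k - 4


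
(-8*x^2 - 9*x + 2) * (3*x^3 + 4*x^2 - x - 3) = -24*x^5 - 59*x^4 - 22*x^3 + 41*x^2 + 25*x - 6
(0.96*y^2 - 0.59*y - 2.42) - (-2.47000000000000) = 0.96*y^2 - 0.59*y + 0.0500000000000003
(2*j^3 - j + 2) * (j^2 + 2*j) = 2*j^5 + 4*j^4 - j^3 + 4*j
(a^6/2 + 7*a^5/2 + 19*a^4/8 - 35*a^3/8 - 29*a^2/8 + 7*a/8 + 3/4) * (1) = a^6/2 + 7*a^5/2 + 19*a^4/8 - 35*a^3/8 - 29*a^2/8 + 7*a/8 + 3/4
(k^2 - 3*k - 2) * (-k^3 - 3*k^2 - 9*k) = -k^5 + 2*k^3 + 33*k^2 + 18*k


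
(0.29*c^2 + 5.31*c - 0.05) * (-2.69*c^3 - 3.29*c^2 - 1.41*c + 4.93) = -0.7801*c^5 - 15.238*c^4 - 17.7443*c^3 - 5.8929*c^2 + 26.2488*c - 0.2465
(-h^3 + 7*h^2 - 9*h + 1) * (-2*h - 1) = 2*h^4 - 13*h^3 + 11*h^2 + 7*h - 1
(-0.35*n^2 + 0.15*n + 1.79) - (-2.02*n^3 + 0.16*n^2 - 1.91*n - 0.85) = 2.02*n^3 - 0.51*n^2 + 2.06*n + 2.64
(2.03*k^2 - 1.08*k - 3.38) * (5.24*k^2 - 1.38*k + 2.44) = 10.6372*k^4 - 8.4606*k^3 - 11.2676*k^2 + 2.0292*k - 8.2472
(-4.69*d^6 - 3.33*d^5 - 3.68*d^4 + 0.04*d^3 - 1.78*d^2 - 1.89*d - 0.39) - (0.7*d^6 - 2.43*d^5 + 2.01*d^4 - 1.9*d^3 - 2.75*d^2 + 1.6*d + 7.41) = -5.39*d^6 - 0.9*d^5 - 5.69*d^4 + 1.94*d^3 + 0.97*d^2 - 3.49*d - 7.8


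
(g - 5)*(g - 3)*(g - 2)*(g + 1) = g^4 - 9*g^3 + 21*g^2 + g - 30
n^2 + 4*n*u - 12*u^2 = (n - 2*u)*(n + 6*u)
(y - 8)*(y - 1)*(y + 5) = y^3 - 4*y^2 - 37*y + 40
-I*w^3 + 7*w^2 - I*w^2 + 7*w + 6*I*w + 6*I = (w + 1)*(w + 6*I)*(-I*w + 1)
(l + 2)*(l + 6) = l^2 + 8*l + 12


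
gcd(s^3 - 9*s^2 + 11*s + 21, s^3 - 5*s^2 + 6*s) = s - 3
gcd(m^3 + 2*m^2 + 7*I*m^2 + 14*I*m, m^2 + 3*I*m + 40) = 1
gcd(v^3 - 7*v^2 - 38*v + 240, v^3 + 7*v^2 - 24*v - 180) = v^2 + v - 30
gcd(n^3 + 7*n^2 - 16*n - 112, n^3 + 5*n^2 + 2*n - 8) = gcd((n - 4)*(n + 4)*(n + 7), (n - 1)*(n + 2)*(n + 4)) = n + 4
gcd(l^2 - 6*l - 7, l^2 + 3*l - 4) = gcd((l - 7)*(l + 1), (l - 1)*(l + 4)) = 1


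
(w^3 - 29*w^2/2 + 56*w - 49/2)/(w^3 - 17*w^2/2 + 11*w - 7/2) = (w - 7)/(w - 1)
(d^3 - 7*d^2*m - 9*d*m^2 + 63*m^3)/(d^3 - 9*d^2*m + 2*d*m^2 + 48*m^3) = (d^2 - 4*d*m - 21*m^2)/(d^2 - 6*d*m - 16*m^2)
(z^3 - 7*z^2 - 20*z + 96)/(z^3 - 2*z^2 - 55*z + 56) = (z^2 + z - 12)/(z^2 + 6*z - 7)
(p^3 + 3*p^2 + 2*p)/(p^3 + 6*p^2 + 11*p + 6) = p/(p + 3)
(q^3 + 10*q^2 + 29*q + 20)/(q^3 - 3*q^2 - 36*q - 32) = (q + 5)/(q - 8)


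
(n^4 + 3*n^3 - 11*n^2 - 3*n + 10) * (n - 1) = n^5 + 2*n^4 - 14*n^3 + 8*n^2 + 13*n - 10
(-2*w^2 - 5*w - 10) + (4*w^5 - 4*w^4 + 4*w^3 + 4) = 4*w^5 - 4*w^4 + 4*w^3 - 2*w^2 - 5*w - 6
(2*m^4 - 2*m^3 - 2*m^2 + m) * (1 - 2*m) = -4*m^5 + 6*m^4 + 2*m^3 - 4*m^2 + m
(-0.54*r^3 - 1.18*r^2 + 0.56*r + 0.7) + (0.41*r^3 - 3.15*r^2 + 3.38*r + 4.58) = -0.13*r^3 - 4.33*r^2 + 3.94*r + 5.28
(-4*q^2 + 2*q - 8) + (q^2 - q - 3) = -3*q^2 + q - 11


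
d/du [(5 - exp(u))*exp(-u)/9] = -5*exp(-u)/9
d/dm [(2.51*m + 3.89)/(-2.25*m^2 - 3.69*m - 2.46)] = (5.6475*m^2 + 17.505*m + 8.1795)/(5.0625*m^4 + 16.605*m^3 + 24.6861*m^2 + 18.1548*m + 6.0516)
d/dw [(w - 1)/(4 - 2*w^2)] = (-w^2/2 + w*(w - 1) + 1)/(w^2 - 2)^2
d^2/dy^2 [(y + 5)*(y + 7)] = 2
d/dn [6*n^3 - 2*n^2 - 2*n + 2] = 18*n^2 - 4*n - 2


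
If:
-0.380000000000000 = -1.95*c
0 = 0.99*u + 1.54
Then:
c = 0.19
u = -1.56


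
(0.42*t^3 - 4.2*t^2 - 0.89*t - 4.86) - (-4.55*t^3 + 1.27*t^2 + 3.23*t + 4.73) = 4.97*t^3 - 5.47*t^2 - 4.12*t - 9.59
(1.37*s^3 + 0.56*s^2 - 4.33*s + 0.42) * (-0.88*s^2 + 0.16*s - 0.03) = -1.2056*s^5 - 0.2736*s^4 + 3.8589*s^3 - 1.0792*s^2 + 0.1971*s - 0.0126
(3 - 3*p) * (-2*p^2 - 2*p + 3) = 6*p^3 - 15*p + 9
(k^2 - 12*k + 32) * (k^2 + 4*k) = k^4 - 8*k^3 - 16*k^2 + 128*k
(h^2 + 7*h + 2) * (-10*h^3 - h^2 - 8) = -10*h^5 - 71*h^4 - 27*h^3 - 10*h^2 - 56*h - 16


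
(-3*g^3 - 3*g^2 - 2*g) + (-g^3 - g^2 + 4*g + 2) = -4*g^3 - 4*g^2 + 2*g + 2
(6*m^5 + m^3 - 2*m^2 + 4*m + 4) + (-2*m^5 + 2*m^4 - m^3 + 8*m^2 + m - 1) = 4*m^5 + 2*m^4 + 6*m^2 + 5*m + 3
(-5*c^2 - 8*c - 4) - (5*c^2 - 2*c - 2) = -10*c^2 - 6*c - 2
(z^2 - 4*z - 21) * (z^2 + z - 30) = z^4 - 3*z^3 - 55*z^2 + 99*z + 630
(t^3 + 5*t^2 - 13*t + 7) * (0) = 0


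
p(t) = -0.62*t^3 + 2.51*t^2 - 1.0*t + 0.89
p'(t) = -1.86*t^2 + 5.02*t - 1.0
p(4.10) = -3.75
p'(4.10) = -11.68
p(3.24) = 2.91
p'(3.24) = -4.26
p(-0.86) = 4.00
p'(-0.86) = -6.69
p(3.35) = 2.40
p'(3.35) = -5.06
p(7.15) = -104.57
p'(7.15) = -60.19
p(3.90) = -1.61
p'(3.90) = -9.71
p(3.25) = 2.87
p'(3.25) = -4.33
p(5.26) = -25.15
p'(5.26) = -26.06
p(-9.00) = 665.18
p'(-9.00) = -196.84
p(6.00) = -48.67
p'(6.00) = -37.84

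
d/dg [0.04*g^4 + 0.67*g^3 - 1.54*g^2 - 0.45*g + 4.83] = 0.16*g^3 + 2.01*g^2 - 3.08*g - 0.45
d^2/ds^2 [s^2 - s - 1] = 2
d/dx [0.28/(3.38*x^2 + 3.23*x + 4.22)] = (-1.8928*x - 0.9044)/(3.38*x^2 + 3.23*x + 4.22)^2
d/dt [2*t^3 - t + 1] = 6*t^2 - 1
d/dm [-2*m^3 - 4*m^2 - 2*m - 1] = -6*m^2 - 8*m - 2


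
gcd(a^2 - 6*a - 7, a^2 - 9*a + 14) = a - 7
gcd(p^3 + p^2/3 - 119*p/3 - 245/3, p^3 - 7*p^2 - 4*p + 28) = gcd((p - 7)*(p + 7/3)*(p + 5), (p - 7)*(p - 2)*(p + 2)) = p - 7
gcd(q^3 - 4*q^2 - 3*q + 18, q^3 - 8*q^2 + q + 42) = q^2 - q - 6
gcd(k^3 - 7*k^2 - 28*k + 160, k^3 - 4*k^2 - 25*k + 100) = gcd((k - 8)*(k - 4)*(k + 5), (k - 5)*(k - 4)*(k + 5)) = k^2 + k - 20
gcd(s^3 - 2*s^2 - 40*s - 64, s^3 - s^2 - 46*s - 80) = s^2 - 6*s - 16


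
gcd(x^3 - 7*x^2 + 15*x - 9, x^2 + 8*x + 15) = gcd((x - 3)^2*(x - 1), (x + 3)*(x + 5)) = 1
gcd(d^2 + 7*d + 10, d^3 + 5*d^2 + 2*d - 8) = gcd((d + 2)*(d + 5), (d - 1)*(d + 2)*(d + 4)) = d + 2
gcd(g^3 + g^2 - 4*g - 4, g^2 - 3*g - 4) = g + 1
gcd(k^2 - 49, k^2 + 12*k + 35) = k + 7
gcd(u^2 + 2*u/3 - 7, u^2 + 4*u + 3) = u + 3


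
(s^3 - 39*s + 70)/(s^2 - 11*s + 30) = (s^2 + 5*s - 14)/(s - 6)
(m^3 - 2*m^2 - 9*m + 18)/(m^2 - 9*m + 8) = (m^3 - 2*m^2 - 9*m + 18)/(m^2 - 9*m + 8)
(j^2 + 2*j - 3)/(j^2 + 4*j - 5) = (j + 3)/(j + 5)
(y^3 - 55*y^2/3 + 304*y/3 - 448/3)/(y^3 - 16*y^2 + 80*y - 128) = (3*y^2 - 31*y + 56)/(3*(y^2 - 8*y + 16))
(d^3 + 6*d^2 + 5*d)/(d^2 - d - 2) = d*(d + 5)/(d - 2)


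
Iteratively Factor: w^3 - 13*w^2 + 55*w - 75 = (w - 3)*(w^2 - 10*w + 25) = (w - 5)*(w - 3)*(w - 5)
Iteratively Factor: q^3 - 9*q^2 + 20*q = (q - 4)*(q^2 - 5*q) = q*(q - 4)*(q - 5)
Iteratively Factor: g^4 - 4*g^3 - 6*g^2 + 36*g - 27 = (g - 3)*(g^3 - g^2 - 9*g + 9) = (g - 3)*(g + 3)*(g^2 - 4*g + 3) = (g - 3)^2*(g + 3)*(g - 1)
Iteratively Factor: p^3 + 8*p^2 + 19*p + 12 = (p + 4)*(p^2 + 4*p + 3) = (p + 3)*(p + 4)*(p + 1)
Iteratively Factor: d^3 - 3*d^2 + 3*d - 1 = (d - 1)*(d^2 - 2*d + 1) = (d - 1)^2*(d - 1)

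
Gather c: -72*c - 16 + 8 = -72*c - 8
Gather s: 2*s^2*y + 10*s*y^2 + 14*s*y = 2*s^2*y + s*(10*y^2 + 14*y)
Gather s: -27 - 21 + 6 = -42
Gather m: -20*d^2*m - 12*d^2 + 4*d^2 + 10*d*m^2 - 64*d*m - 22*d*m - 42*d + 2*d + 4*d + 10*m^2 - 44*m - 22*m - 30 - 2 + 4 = -8*d^2 - 36*d + m^2*(10*d + 10) + m*(-20*d^2 - 86*d - 66) - 28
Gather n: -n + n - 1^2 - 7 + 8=0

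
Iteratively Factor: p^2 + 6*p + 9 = (p + 3)*(p + 3)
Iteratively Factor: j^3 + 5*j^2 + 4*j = (j + 4)*(j^2 + j) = j*(j + 4)*(j + 1)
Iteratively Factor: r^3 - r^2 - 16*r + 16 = (r + 4)*(r^2 - 5*r + 4) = (r - 1)*(r + 4)*(r - 4)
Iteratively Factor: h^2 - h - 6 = (h + 2)*(h - 3)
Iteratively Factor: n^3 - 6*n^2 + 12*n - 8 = (n - 2)*(n^2 - 4*n + 4) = (n - 2)^2*(n - 2)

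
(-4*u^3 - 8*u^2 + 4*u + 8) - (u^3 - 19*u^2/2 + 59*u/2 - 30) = -5*u^3 + 3*u^2/2 - 51*u/2 + 38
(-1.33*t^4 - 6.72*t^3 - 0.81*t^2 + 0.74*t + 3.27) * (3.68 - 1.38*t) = 1.8354*t^5 + 4.3792*t^4 - 23.6118*t^3 - 4.002*t^2 - 1.7894*t + 12.0336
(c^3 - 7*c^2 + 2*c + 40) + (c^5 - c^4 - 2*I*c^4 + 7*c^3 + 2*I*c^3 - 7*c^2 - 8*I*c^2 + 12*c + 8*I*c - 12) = c^5 - c^4 - 2*I*c^4 + 8*c^3 + 2*I*c^3 - 14*c^2 - 8*I*c^2 + 14*c + 8*I*c + 28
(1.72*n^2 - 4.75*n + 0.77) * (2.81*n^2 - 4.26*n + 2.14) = 4.8332*n^4 - 20.6747*n^3 + 26.0795*n^2 - 13.4452*n + 1.6478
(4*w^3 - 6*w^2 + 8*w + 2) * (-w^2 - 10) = -4*w^5 + 6*w^4 - 48*w^3 + 58*w^2 - 80*w - 20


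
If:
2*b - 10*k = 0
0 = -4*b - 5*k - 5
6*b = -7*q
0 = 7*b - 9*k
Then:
No Solution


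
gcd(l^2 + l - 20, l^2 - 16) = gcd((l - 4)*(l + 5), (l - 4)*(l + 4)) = l - 4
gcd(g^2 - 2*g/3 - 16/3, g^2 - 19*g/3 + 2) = 1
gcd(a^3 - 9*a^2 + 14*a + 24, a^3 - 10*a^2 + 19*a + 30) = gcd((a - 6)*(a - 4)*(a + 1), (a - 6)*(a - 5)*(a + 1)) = a^2 - 5*a - 6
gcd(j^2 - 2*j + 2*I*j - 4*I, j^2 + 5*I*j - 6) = j + 2*I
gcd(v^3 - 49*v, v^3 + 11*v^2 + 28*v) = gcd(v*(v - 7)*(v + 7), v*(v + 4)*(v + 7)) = v^2 + 7*v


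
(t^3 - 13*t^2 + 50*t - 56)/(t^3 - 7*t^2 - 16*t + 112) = (t - 2)/(t + 4)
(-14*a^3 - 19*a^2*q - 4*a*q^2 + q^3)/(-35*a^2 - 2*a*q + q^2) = (2*a^2 + 3*a*q + q^2)/(5*a + q)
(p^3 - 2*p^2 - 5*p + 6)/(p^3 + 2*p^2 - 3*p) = (p^2 - p - 6)/(p*(p + 3))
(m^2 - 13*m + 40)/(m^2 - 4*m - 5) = (m - 8)/(m + 1)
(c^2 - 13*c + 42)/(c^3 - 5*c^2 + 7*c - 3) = (c^2 - 13*c + 42)/(c^3 - 5*c^2 + 7*c - 3)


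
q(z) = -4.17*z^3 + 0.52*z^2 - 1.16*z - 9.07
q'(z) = -12.51*z^2 + 1.04*z - 1.16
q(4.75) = -449.75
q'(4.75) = -278.48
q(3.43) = -175.21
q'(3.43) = -144.77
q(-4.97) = 521.46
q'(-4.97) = -315.34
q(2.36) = -63.72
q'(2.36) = -68.38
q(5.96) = -880.34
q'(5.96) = -439.34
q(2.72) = -92.29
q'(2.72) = -90.89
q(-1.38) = 4.48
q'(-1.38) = -26.42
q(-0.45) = -8.06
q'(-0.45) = -4.16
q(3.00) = -120.46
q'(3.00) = -110.63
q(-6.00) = 917.33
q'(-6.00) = -457.76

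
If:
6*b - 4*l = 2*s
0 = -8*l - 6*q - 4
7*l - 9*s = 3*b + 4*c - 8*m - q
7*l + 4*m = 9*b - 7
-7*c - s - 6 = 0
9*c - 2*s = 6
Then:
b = -904/345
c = -6/23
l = -212/115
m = -2033/460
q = 206/115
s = -96/23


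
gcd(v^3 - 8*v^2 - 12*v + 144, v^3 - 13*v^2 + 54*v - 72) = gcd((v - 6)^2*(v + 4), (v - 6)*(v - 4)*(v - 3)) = v - 6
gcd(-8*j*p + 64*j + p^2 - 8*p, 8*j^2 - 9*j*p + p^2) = -8*j + p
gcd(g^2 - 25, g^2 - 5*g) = g - 5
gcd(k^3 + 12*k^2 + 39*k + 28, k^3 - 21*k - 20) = k^2 + 5*k + 4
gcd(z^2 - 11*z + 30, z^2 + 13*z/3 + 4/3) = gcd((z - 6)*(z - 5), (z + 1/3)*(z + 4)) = 1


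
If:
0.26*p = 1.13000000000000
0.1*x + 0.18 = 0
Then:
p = 4.35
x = -1.80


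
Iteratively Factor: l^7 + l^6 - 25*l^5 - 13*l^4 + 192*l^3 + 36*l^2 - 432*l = (l + 4)*(l^6 - 3*l^5 - 13*l^4 + 39*l^3 + 36*l^2 - 108*l) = (l + 2)*(l + 4)*(l^5 - 5*l^4 - 3*l^3 + 45*l^2 - 54*l) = (l - 2)*(l + 2)*(l + 4)*(l^4 - 3*l^3 - 9*l^2 + 27*l) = (l - 3)*(l - 2)*(l + 2)*(l + 4)*(l^3 - 9*l) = (l - 3)*(l - 2)*(l + 2)*(l + 3)*(l + 4)*(l^2 - 3*l) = (l - 3)^2*(l - 2)*(l + 2)*(l + 3)*(l + 4)*(l)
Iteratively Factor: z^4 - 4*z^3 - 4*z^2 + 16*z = (z)*(z^3 - 4*z^2 - 4*z + 16) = z*(z + 2)*(z^2 - 6*z + 8) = z*(z - 2)*(z + 2)*(z - 4)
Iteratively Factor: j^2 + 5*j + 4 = (j + 4)*(j + 1)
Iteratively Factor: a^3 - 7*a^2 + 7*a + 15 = (a - 3)*(a^2 - 4*a - 5) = (a - 3)*(a + 1)*(a - 5)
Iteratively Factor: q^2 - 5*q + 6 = (q - 3)*(q - 2)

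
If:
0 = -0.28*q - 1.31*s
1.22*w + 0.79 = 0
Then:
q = -4.67857142857143*s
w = -0.65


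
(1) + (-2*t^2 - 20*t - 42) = -2*t^2 - 20*t - 41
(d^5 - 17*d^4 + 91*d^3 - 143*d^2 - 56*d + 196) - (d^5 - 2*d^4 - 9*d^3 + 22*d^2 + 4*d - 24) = -15*d^4 + 100*d^3 - 165*d^2 - 60*d + 220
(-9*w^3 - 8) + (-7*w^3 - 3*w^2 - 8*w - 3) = -16*w^3 - 3*w^2 - 8*w - 11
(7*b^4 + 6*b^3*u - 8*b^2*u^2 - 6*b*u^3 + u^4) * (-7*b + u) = -49*b^5 - 35*b^4*u + 62*b^3*u^2 + 34*b^2*u^3 - 13*b*u^4 + u^5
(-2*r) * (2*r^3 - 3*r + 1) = -4*r^4 + 6*r^2 - 2*r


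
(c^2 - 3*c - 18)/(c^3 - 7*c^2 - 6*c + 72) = 1/(c - 4)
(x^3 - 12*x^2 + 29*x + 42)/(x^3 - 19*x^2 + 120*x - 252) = (x + 1)/(x - 6)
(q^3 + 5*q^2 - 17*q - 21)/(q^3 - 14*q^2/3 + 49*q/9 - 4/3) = 9*(q^2 + 8*q + 7)/(9*q^2 - 15*q + 4)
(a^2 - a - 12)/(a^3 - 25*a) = (a^2 - a - 12)/(a*(a^2 - 25))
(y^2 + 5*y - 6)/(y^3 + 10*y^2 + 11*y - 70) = (y^2 + 5*y - 6)/(y^3 + 10*y^2 + 11*y - 70)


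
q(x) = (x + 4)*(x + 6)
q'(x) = 2*x + 10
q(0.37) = 27.84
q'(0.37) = 10.74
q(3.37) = 69.06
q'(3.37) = 16.74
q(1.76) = 44.70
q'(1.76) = 13.52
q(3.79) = 76.26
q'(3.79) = 17.58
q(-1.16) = 13.75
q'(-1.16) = 7.68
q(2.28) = 52.00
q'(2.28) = 14.56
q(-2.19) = 6.90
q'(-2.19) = 5.62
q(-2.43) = 5.60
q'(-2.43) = 5.14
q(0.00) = 24.00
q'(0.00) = 10.00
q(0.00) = 24.00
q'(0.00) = 10.00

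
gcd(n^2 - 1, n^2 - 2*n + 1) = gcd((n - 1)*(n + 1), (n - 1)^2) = n - 1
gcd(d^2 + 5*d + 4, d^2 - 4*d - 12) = 1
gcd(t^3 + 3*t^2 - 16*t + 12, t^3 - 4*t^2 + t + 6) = t - 2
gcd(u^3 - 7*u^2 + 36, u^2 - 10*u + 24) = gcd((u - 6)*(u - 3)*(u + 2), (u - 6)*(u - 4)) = u - 6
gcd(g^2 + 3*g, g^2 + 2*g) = g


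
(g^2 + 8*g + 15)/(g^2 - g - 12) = (g + 5)/(g - 4)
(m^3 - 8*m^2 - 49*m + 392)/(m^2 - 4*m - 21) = (m^2 - m - 56)/(m + 3)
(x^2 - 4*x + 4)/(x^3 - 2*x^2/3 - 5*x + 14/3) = 3*(x - 2)/(3*x^2 + 4*x - 7)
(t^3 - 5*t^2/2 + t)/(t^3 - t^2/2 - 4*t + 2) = t/(t + 2)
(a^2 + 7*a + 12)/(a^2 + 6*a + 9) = (a + 4)/(a + 3)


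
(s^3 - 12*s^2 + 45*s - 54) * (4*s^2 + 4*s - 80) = 4*s^5 - 44*s^4 + 52*s^3 + 924*s^2 - 3816*s + 4320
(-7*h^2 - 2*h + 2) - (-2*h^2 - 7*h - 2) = -5*h^2 + 5*h + 4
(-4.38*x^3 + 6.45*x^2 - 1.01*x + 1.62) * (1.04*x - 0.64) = -4.5552*x^4 + 9.5112*x^3 - 5.1784*x^2 + 2.3312*x - 1.0368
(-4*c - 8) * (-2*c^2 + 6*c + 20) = 8*c^3 - 8*c^2 - 128*c - 160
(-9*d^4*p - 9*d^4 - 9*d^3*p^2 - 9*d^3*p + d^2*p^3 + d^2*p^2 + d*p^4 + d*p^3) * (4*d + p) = -36*d^5*p - 36*d^5 - 45*d^4*p^2 - 45*d^4*p - 5*d^3*p^3 - 5*d^3*p^2 + 5*d^2*p^4 + 5*d^2*p^3 + d*p^5 + d*p^4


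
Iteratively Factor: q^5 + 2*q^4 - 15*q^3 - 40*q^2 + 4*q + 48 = (q + 2)*(q^4 - 15*q^2 - 10*q + 24) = (q + 2)*(q + 3)*(q^3 - 3*q^2 - 6*q + 8) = (q - 4)*(q + 2)*(q + 3)*(q^2 + q - 2) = (q - 4)*(q - 1)*(q + 2)*(q + 3)*(q + 2)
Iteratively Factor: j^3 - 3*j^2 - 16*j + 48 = (j - 3)*(j^2 - 16) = (j - 4)*(j - 3)*(j + 4)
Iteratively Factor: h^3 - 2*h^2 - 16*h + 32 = (h - 4)*(h^2 + 2*h - 8) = (h - 4)*(h + 4)*(h - 2)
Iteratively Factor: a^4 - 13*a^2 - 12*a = (a)*(a^3 - 13*a - 12) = a*(a - 4)*(a^2 + 4*a + 3) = a*(a - 4)*(a + 1)*(a + 3)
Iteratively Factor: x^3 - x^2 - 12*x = (x - 4)*(x^2 + 3*x) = x*(x - 4)*(x + 3)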